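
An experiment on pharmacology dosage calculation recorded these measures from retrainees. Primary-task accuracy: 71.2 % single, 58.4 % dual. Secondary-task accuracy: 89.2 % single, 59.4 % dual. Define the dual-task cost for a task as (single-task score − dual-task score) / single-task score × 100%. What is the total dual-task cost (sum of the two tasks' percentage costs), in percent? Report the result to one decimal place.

51.4

Primary cost = (71.2 − 58.4) / 71.2 × 100% = 17.9775%.
Secondary cost = (89.2 − 59.4) / 89.2 × 100% = 33.4081%.
Total = 17.9775% + 33.4081% = 51.3856% ≈ 51.4%.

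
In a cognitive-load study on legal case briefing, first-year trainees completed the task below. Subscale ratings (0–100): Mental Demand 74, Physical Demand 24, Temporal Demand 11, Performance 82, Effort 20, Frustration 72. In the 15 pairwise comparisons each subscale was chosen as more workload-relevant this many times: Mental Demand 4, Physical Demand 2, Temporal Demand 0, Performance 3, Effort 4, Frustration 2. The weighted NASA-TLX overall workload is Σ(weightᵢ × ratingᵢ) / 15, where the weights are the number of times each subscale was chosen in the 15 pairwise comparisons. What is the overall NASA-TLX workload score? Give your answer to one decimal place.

The tallies are the weights (they sum to 15).
Weighted sum = 4·74 + 2·24 + 0·11 + 3·82 + 4·20 + 2·72
            = 296 + 48 + 0 + 246 + 80 + 144 = 814.
Overall workload = 814 / 15 = 54.2667 ≈ 54.3.

54.3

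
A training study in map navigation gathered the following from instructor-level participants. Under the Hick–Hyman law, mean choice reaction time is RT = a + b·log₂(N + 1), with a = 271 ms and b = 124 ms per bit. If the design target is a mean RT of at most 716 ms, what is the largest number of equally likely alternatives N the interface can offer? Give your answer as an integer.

Set 271 + 124·log₂(N + 1) ≤ 716.
log₂(N + 1) ≤ (716 − 271) / 124 = 3.5887.
N + 1 ≤ 2^3.5887 = 12.0311.
N ≤ 11.0311, so the largest integer N is 11.

11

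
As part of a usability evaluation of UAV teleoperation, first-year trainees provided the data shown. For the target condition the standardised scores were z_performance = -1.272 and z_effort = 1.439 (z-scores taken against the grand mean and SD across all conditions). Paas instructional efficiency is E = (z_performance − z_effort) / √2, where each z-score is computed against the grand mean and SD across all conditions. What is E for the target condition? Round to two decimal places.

z_P − z_E = -1.272 − 1.439 = -2.7110.
E = -2.7110 / √2 = -2.7110 / 1.41421 = -1.9170 ≈ -1.92.

-1.92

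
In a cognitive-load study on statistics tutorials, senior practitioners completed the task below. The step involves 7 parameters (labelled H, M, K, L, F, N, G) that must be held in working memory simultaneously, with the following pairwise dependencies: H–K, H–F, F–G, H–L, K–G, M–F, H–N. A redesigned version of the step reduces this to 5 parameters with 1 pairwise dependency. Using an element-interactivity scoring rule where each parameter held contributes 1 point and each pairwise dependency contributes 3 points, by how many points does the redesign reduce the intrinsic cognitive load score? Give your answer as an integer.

20

Original: 7 × 1 + 7 × 3 = 7 + 21 = 28.
Redesigned: 5 × 1 + 1 × 3 = 5 + 3 = 8.
Reduction = 28 − 8 = 20.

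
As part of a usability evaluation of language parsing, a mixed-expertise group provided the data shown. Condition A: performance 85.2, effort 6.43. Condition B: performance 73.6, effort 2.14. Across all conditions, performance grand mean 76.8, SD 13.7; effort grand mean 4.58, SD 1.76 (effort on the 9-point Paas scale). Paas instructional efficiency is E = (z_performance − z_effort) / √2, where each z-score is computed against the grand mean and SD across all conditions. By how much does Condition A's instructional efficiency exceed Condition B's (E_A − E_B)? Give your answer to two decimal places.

Condition A: z_P = (85.2 − 76.8)/13.7 = 0.6131; z_E = (6.43 − 4.58)/1.76 = 1.0511; E_A = (0.6131 − 1.0511)/√2 = -0.3097.
Condition B: z_P = (73.6 − 76.8)/13.7 = -0.2336; z_E = (2.14 − 4.58)/1.76 = -1.3864; E_B = (-0.2336 − (-1.3864))/√2 = 0.8152.
E_A − E_B = -0.3097 − 0.8152 = -1.1249 ≈ -1.12.

-1.12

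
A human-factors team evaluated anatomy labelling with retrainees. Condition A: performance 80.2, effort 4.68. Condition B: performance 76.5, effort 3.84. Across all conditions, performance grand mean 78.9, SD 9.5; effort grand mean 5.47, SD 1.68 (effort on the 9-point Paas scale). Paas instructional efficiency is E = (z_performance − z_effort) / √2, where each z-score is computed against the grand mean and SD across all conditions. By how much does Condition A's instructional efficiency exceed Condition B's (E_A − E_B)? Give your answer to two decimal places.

Condition A: z_P = (80.2 − 78.9)/9.5 = 0.1368; z_E = (4.68 − 5.47)/1.68 = -0.4702; E_A = (0.1368 − (-0.4702))/√2 = 0.4292.
Condition B: z_P = (76.5 − 78.9)/9.5 = -0.2526; z_E = (3.84 − 5.47)/1.68 = -0.9702; E_B = (-0.2526 − (-0.9702))/√2 = 0.5074.
E_A − E_B = 0.4292 − 0.5074 = -0.0782 ≈ -0.08.

-0.08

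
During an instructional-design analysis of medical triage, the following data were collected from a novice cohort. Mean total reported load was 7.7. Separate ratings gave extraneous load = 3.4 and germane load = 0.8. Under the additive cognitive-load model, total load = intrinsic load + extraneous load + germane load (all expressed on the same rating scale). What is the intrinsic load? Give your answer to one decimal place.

3.5

intrinsic load = total − extraneous − germane
             = 7.7 − 3.4 − 0.8 = 3.5.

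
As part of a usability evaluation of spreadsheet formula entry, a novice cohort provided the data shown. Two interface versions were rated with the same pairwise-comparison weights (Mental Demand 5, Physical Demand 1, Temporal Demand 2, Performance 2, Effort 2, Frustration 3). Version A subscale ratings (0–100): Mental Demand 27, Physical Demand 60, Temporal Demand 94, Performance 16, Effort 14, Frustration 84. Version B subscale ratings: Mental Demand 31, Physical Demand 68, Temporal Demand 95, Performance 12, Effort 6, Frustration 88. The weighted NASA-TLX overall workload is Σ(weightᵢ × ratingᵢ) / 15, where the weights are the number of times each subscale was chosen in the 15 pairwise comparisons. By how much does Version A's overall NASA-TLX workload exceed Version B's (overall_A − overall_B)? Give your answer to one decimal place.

-1.2

Version A weighted sum = 5·27 + 1·60 + 2·94 + 2·16 + 2·14 + 3·84 = 135 + 60 + 188 + 32 + 28 + 252 = 695; overall_A = 695/15 = 46.3333.
Version B weighted sum = 5·31 + 1·68 + 2·95 + 2·12 + 2·6 + 3·88 = 155 + 68 + 190 + 24 + 12 + 264 = 713; overall_B = 713/15 = 47.5333.
Difference = 46.3333 − 47.5333 = -1.2000 ≈ -1.2.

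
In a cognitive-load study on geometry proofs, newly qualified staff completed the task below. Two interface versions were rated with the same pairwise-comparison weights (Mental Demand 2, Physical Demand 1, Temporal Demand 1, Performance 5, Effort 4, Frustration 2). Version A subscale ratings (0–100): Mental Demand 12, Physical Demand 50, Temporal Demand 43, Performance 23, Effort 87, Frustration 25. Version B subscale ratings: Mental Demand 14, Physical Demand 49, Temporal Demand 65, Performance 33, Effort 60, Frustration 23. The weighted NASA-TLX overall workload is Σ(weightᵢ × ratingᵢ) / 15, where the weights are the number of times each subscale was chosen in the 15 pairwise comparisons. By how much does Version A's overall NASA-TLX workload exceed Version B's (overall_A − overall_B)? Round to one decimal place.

2.5

Version A weighted sum = 2·12 + 1·50 + 1·43 + 5·23 + 4·87 + 2·25 = 24 + 50 + 43 + 115 + 348 + 50 = 630; overall_A = 630/15 = 42.0000.
Version B weighted sum = 2·14 + 1·49 + 1·65 + 5·33 + 4·60 + 2·23 = 28 + 49 + 65 + 165 + 240 + 46 = 593; overall_B = 593/15 = 39.5333.
Difference = 42.0000 − 39.5333 = 2.4667 ≈ 2.5.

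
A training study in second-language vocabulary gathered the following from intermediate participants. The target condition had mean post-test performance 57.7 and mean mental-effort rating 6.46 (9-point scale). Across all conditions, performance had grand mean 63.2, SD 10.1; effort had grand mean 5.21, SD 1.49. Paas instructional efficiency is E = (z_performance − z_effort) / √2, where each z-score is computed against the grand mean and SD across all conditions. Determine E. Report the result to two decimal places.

z_performance = (57.7 − 63.2) / 10.1 = -5.5000 / 10.1 = -0.5446.
z_effort = (6.46 − 5.21) / 1.49 = 1.2500 / 1.49 = 0.8389.
z_P − z_E = -0.5446 − 0.8389 = -1.3835.
E = -1.3835 / √2 = -1.3835 / 1.41421 = -0.9783 ≈ -0.98.

-0.98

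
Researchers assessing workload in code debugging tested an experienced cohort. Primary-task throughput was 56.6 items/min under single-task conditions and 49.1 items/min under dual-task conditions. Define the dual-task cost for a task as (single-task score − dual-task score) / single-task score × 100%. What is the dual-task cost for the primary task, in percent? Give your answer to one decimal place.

13.3

Cost = (56.6 − 49.1) / 56.6 × 100%
     = 7.5000 / 56.6 × 100% = 13.2509%.
≈ 13.3%.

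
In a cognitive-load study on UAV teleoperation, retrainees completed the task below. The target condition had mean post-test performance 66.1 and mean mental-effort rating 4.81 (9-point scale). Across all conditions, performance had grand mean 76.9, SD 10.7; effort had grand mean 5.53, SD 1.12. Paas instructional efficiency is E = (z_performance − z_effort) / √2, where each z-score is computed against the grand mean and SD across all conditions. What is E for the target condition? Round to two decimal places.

-0.26

z_performance = (66.1 − 76.9) / 10.7 = -10.8000 / 10.7 = -1.0093.
z_effort = (4.81 − 5.53) / 1.12 = -0.7200 / 1.12 = -0.6429.
z_P − z_E = -1.0093 − (-0.6429) = -0.3664.
E = -0.3664 / √2 = -0.3664 / 1.41421 = -0.2591 ≈ -0.26.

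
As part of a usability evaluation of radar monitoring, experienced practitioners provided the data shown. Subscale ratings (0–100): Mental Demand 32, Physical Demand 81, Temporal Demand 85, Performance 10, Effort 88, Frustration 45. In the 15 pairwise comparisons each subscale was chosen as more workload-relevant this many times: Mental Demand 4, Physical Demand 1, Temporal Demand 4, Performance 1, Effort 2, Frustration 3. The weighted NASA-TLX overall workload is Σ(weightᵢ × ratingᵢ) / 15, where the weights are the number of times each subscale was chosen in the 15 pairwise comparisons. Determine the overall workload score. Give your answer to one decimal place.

The tallies are the weights (they sum to 15).
Weighted sum = 4·32 + 1·81 + 4·85 + 1·10 + 2·88 + 3·45
            = 128 + 81 + 340 + 10 + 176 + 135 = 870.
Overall workload = 870 / 15 = 58.0000 ≈ 58.0.

58.0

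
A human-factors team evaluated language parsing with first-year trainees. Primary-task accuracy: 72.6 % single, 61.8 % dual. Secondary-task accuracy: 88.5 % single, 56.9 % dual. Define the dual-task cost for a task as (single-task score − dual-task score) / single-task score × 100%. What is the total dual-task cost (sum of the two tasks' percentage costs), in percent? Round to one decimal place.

Primary cost = (72.6 − 61.8) / 72.6 × 100% = 14.8760%.
Secondary cost = (88.5 − 56.9) / 88.5 × 100% = 35.7062%.
Total = 14.8760% + 35.7062% = 50.5822% ≈ 50.6%.

50.6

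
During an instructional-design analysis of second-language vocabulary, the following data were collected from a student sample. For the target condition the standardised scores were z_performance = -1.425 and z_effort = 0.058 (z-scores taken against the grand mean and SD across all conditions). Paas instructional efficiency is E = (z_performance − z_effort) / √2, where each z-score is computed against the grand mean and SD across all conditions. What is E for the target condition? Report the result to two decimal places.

-1.05

z_P − z_E = -1.425 − 0.058 = -1.4830.
E = -1.4830 / √2 = -1.4830 / 1.41421 = -1.0486 ≈ -1.05.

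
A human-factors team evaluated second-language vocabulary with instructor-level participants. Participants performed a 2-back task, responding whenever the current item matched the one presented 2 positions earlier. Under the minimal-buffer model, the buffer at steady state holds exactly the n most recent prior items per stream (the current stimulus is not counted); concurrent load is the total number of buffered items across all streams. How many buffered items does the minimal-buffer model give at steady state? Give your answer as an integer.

2

The buffer holds the 2 most recent prior items.
Steady-state concurrent load = 2 items.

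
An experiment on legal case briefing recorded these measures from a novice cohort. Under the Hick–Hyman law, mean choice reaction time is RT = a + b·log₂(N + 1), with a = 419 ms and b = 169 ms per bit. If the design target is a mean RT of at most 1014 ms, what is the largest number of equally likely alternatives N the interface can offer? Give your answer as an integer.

Set 419 + 169·log₂(N + 1) ≤ 1014.
log₂(N + 1) ≤ (1014 − 419) / 169 = 3.5207.
N + 1 ≤ 2^3.5207 = 11.4772.
N ≤ 10.4772, so the largest integer N is 10.

10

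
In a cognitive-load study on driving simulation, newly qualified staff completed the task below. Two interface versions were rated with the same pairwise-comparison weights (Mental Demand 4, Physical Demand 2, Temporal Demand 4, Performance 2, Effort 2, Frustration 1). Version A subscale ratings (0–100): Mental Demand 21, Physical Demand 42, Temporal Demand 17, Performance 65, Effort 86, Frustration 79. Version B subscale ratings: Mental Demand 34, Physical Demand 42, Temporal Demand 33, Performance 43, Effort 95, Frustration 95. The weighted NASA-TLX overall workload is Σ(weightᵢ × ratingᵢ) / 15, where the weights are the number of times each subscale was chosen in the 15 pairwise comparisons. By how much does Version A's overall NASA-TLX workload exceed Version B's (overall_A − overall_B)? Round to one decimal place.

Version A weighted sum = 4·21 + 2·42 + 4·17 + 2·65 + 2·86 + 1·79 = 84 + 84 + 68 + 130 + 172 + 79 = 617; overall_A = 617/15 = 41.1333.
Version B weighted sum = 4·34 + 2·42 + 4·33 + 2·43 + 2·95 + 1·95 = 136 + 84 + 132 + 86 + 190 + 95 = 723; overall_B = 723/15 = 48.2000.
Difference = 41.1333 − 48.2000 = -7.0667 ≈ -7.1.

-7.1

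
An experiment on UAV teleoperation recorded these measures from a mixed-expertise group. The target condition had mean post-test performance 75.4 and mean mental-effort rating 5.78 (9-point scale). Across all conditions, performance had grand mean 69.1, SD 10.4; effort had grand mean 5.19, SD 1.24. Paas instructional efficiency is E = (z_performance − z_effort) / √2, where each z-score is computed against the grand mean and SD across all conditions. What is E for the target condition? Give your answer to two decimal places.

0.09

z_performance = (75.4 − 69.1) / 10.4 = 6.3000 / 10.4 = 0.6058.
z_effort = (5.78 − 5.19) / 1.24 = 0.5900 / 1.24 = 0.4758.
z_P − z_E = 0.6058 − 0.4758 = 0.1300.
E = 0.1300 / √2 = 0.1300 / 1.41421 = 0.0919 ≈ 0.09.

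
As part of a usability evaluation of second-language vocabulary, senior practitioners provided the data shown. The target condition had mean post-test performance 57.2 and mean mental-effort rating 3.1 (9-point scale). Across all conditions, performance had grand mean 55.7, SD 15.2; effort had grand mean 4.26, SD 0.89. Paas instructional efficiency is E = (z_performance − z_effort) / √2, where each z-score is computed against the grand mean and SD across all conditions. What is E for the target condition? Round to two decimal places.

0.99

z_performance = (57.2 − 55.7) / 15.2 = 1.5000 / 15.2 = 0.0987.
z_effort = (3.1 − 4.26) / 0.89 = -1.1600 / 0.89 = -1.3034.
z_P − z_E = 0.0987 − (-1.3034) = 1.4021.
E = 1.4021 / √2 = 1.4021 / 1.41421 = 0.9914 ≈ 0.99.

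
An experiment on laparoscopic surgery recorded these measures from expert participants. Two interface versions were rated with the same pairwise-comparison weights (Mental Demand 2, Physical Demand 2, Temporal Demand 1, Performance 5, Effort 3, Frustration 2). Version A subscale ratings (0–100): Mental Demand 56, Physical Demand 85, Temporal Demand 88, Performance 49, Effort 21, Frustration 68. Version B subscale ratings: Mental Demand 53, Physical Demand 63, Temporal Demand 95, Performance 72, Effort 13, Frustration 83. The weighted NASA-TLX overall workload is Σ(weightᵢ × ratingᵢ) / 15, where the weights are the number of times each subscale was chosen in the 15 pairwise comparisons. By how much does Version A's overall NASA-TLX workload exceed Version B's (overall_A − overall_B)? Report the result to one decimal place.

-5.2

Version A weighted sum = 2·56 + 2·85 + 1·88 + 5·49 + 3·21 + 2·68 = 112 + 170 + 88 + 245 + 63 + 136 = 814; overall_A = 814/15 = 54.2667.
Version B weighted sum = 2·53 + 2·63 + 1·95 + 5·72 + 3·13 + 2·83 = 106 + 126 + 95 + 360 + 39 + 166 = 892; overall_B = 892/15 = 59.4667.
Difference = 54.2667 − 59.4667 = -5.2000 ≈ -5.2.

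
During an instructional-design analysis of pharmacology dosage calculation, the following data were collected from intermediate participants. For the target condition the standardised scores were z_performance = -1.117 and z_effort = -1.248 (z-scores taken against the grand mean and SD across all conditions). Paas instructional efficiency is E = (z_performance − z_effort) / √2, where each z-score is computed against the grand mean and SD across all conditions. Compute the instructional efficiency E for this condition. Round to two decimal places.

z_P − z_E = -1.117 − (-1.248) = 0.1310.
E = 0.1310 / √2 = 0.1310 / 1.41421 = 0.0926 ≈ 0.09.

0.09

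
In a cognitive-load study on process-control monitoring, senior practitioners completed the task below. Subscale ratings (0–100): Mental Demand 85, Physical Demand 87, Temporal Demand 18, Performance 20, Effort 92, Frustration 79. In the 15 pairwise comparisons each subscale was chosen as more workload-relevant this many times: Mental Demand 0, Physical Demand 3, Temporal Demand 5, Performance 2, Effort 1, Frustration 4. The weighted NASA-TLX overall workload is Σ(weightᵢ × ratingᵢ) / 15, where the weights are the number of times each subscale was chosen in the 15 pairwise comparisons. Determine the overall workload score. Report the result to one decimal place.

53.3

The tallies are the weights (they sum to 15).
Weighted sum = 0·85 + 3·87 + 5·18 + 2·20 + 1·92 + 4·79
            = 0 + 261 + 90 + 40 + 92 + 316 = 799.
Overall workload = 799 / 15 = 53.2667 ≈ 53.3.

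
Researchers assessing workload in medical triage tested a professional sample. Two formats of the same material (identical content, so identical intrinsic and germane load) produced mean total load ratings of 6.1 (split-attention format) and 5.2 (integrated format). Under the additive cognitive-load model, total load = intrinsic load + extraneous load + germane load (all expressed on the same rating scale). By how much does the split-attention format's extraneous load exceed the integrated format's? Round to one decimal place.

0.9

Intrinsic and germane load are equal across formats, so the difference in total load equals the difference in extraneous load.
Extraneous-load difference = 6.1 − 5.2 = 0.9.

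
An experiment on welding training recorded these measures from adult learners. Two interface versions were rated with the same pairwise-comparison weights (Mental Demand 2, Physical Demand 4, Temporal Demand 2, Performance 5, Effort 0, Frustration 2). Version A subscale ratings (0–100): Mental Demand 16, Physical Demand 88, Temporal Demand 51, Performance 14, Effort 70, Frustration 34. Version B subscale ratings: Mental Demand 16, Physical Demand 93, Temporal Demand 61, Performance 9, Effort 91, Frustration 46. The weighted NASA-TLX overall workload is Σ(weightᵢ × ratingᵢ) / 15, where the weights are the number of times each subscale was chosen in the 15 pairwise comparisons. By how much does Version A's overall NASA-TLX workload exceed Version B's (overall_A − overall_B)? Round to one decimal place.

-2.6

Version A weighted sum = 2·16 + 4·88 + 2·51 + 5·14 + 0·70 + 2·34 = 32 + 352 + 102 + 70 + 0 + 68 = 624; overall_A = 624/15 = 41.6000.
Version B weighted sum = 2·16 + 4·93 + 2·61 + 5·9 + 0·91 + 2·46 = 32 + 372 + 122 + 45 + 0 + 92 = 663; overall_B = 663/15 = 44.2000.
Difference = 41.6000 − 44.2000 = -2.6000 ≈ -2.6.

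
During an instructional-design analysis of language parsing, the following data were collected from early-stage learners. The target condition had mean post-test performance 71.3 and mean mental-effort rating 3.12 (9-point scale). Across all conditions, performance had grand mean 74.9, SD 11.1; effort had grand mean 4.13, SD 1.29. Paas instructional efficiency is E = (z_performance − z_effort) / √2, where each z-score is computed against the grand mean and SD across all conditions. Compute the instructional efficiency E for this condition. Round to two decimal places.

0.32

z_performance = (71.3 − 74.9) / 11.1 = -3.6000 / 11.1 = -0.3243.
z_effort = (3.12 − 4.13) / 1.29 = -1.0100 / 1.29 = -0.7829.
z_P − z_E = -0.3243 − (-0.7829) = 0.4586.
E = 0.4586 / √2 = 0.4586 / 1.41421 = 0.3243 ≈ 0.32.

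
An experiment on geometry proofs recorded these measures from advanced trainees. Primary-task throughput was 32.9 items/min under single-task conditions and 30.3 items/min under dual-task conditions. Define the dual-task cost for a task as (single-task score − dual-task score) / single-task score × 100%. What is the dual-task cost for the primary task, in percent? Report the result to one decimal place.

7.9

Cost = (32.9 − 30.3) / 32.9 × 100%
     = 2.6000 / 32.9 × 100% = 7.9027%.
≈ 7.9%.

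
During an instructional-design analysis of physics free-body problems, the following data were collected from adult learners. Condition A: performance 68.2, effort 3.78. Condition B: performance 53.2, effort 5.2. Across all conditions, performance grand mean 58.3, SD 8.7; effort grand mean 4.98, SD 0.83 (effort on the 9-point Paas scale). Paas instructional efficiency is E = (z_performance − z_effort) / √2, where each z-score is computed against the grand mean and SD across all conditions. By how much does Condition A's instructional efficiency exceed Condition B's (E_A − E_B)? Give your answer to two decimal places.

Condition A: z_P = (68.2 − 58.3)/8.7 = 1.1379; z_E = (3.78 − 4.98)/0.83 = -1.4458; E_A = (1.1379 − (-1.4458))/√2 = 1.8270.
Condition B: z_P = (53.2 − 58.3)/8.7 = -0.5862; z_E = (5.2 − 4.98)/0.83 = 0.2651; E_B = (-0.5862 − 0.2651)/√2 = -0.6020.
E_A − E_B = 1.8270 − (-0.6020) = 2.4290 ≈ 2.43.

2.43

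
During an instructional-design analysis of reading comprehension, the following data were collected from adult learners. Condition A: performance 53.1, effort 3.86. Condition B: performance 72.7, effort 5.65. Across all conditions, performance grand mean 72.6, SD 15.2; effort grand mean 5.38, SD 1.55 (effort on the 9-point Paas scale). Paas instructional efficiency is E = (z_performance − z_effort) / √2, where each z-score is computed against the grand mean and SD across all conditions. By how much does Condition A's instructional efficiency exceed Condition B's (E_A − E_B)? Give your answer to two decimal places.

-0.10

Condition A: z_P = (53.1 − 72.6)/15.2 = -1.2829; z_E = (3.86 − 5.38)/1.55 = -0.9806; E_A = (-1.2829 − (-0.9806))/√2 = -0.2138.
Condition B: z_P = (72.7 − 72.6)/15.2 = 0.0066; z_E = (5.65 − 5.38)/1.55 = 0.1742; E_B = (0.0066 − 0.1742)/√2 = -0.1185.
E_A − E_B = -0.2138 − (-0.1185) = -0.0953 ≈ -0.10.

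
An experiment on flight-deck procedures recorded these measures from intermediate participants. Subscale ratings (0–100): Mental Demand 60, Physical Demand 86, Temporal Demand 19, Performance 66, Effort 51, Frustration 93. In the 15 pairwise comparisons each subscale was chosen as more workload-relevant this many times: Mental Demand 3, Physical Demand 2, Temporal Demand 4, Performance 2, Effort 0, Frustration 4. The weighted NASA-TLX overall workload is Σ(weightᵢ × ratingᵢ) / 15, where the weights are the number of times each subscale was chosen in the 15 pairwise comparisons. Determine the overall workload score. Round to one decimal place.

62.1

The tallies are the weights (they sum to 15).
Weighted sum = 3·60 + 2·86 + 4·19 + 2·66 + 0·51 + 4·93
            = 180 + 172 + 76 + 132 + 0 + 372 = 932.
Overall workload = 932 / 15 = 62.1333 ≈ 62.1.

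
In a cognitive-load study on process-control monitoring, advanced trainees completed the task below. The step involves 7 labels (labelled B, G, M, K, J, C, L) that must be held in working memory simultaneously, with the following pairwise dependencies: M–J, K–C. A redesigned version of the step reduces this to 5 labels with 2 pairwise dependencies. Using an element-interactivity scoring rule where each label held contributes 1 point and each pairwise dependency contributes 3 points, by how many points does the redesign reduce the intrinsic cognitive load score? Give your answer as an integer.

Original: 7 × 1 + 2 × 3 = 7 + 6 = 13.
Redesigned: 5 × 1 + 2 × 3 = 5 + 6 = 11.
Reduction = 13 − 11 = 2.

2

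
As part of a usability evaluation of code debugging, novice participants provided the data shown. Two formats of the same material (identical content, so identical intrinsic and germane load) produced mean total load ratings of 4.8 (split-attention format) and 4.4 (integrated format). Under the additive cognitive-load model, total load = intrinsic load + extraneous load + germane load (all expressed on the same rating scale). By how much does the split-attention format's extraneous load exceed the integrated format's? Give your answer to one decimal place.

Intrinsic and germane load are equal across formats, so the difference in total load equals the difference in extraneous load.
Extraneous-load difference = 4.8 − 4.4 = 0.4.

0.4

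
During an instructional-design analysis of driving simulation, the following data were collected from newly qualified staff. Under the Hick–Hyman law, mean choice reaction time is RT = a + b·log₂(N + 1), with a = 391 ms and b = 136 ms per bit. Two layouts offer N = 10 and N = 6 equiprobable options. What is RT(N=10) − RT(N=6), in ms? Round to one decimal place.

RT(10) = 391 + 136·log₂(11) = 391 + 136·3.4594 = 861.4784 ms.
RT(6) = 391 + 136·log₂(7) = 391 + 136·2.8074 = 772.8064 ms.
Difference = 861.4784 − 772.8064 = 88.6720 ≈ 88.7 ms.

88.7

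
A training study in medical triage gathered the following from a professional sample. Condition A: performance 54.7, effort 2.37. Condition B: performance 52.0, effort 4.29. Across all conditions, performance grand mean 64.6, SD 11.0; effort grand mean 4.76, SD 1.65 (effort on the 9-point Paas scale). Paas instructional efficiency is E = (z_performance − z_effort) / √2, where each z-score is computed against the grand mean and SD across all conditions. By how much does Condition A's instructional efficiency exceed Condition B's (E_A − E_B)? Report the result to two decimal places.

1.00

Condition A: z_P = (54.7 − 64.6)/11.0 = -0.9000; z_E = (2.37 − 4.76)/1.65 = -1.4485; E_A = (-0.9000 − (-1.4485))/√2 = 0.3878.
Condition B: z_P = (52.0 − 64.6)/11.0 = -1.1455; z_E = (4.29 − 4.76)/1.65 = -0.2848; E_B = (-1.1455 − (-0.2848))/√2 = -0.6086.
E_A − E_B = 0.3878 − (-0.6086) = 0.9964 ≈ 1.00.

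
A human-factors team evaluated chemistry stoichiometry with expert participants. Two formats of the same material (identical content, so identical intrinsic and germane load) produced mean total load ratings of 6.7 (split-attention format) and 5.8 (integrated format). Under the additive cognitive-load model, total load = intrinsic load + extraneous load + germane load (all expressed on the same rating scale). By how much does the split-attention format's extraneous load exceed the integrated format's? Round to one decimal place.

Intrinsic and germane load are equal across formats, so the difference in total load equals the difference in extraneous load.
Extraneous-load difference = 6.7 − 5.8 = 0.9.

0.9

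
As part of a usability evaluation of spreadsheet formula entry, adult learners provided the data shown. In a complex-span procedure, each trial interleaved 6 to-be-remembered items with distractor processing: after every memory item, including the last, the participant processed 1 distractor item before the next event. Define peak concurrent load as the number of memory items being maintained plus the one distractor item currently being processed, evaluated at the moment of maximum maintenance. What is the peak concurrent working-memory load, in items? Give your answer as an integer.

7

Maintenance is greatest during the distractor(s) after memory item 6: all 6 memory items are being held.
One distractor item is concurrently being processed.
Peak concurrent load = 6 + 1 = 7 items.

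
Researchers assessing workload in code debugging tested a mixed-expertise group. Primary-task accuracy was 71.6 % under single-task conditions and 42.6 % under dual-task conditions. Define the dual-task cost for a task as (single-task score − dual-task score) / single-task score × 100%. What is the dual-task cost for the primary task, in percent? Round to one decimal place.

40.5

Cost = (71.6 − 42.6) / 71.6 × 100%
     = 29.0000 / 71.6 × 100% = 40.5028%.
≈ 40.5%.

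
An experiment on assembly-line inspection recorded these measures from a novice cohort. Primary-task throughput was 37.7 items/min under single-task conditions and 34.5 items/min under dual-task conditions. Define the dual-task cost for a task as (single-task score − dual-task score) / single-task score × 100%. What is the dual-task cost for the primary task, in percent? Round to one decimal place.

Cost = (37.7 − 34.5) / 37.7 × 100%
     = 3.2000 / 37.7 × 100% = 8.4881%.
≈ 8.5%.

8.5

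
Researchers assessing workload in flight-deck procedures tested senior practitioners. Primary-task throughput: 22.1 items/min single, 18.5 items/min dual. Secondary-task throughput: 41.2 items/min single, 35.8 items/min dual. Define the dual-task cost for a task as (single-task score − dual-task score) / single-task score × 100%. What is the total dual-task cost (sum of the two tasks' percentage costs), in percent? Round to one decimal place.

Primary cost = (22.1 − 18.5) / 22.1 × 100% = 16.2896%.
Secondary cost = (41.2 − 35.8) / 41.2 × 100% = 13.1068%.
Total = 16.2896% + 13.1068% = 29.3964% ≈ 29.4%.

29.4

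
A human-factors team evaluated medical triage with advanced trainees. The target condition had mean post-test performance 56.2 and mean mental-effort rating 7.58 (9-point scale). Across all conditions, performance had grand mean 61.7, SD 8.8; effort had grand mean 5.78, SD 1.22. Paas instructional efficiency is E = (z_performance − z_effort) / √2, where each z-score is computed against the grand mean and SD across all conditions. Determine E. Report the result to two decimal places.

z_performance = (56.2 − 61.7) / 8.8 = -5.5000 / 8.8 = -0.6250.
z_effort = (7.58 − 5.78) / 1.22 = 1.8000 / 1.22 = 1.4754.
z_P − z_E = -0.6250 − 1.4754 = -2.1004.
E = -2.1004 / √2 = -2.1004 / 1.41421 = -1.4852 ≈ -1.49.

-1.49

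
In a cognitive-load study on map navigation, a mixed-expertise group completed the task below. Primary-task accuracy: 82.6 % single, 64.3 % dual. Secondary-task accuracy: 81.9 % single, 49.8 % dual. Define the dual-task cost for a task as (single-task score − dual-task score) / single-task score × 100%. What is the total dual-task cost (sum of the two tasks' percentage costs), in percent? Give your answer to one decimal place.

Primary cost = (82.6 − 64.3) / 82.6 × 100% = 22.1550%.
Secondary cost = (81.9 − 49.8) / 81.9 × 100% = 39.1941%.
Total = 22.1550% + 39.1941% = 61.3491% ≈ 61.3%.

61.3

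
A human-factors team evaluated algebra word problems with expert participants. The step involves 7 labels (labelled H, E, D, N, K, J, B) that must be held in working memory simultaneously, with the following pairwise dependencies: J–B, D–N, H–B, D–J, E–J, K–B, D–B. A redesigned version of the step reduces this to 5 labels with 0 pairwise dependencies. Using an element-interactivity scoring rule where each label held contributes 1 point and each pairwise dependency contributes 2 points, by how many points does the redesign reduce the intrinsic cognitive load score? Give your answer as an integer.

16

Original: 7 × 1 + 7 × 2 = 7 + 14 = 21.
Redesigned: 5 × 1 + 0 × 2 = 5 + 0 = 5.
Reduction = 21 − 5 = 16.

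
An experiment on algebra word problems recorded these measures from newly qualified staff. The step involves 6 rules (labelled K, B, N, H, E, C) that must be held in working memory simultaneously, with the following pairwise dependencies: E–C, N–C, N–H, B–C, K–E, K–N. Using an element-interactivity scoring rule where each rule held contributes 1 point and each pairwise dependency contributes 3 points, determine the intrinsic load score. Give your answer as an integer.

24

Count of rules held simultaneously: 6.
Count of pairwise dependencies listed: 6.
Element contribution: 6 × 1 = 6.
Interaction contribution: 6 × 3 = 18.
Intrinsic load = 6 + 18 = 24.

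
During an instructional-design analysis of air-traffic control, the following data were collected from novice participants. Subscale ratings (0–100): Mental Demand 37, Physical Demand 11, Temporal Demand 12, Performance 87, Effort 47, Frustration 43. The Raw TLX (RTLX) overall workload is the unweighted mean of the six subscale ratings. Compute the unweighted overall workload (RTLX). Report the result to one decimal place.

39.5

Sum of ratings = 37 + 11 + 12 + 87 + 47 + 43 = 237.
RTLX = 237 / 6 = 39.5000 ≈ 39.5.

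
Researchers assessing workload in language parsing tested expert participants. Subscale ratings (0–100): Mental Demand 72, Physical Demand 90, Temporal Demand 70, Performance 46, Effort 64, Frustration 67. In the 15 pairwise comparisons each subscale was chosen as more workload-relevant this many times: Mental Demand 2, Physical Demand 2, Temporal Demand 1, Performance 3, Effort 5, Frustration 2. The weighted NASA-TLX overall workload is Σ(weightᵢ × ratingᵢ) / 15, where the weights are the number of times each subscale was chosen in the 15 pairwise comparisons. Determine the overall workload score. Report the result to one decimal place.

The tallies are the weights (they sum to 15).
Weighted sum = 2·72 + 2·90 + 1·70 + 3·46 + 5·64 + 2·67
            = 144 + 180 + 70 + 138 + 320 + 134 = 986.
Overall workload = 986 / 15 = 65.7333 ≈ 65.7.

65.7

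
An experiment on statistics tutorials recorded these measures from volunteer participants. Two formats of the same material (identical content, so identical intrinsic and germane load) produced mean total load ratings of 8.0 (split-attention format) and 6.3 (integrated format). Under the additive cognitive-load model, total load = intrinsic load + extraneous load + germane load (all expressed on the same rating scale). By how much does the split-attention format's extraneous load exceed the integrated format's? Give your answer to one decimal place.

1.7

Intrinsic and germane load are equal across formats, so the difference in total load equals the difference in extraneous load.
Extraneous-load difference = 8.0 − 6.3 = 1.7.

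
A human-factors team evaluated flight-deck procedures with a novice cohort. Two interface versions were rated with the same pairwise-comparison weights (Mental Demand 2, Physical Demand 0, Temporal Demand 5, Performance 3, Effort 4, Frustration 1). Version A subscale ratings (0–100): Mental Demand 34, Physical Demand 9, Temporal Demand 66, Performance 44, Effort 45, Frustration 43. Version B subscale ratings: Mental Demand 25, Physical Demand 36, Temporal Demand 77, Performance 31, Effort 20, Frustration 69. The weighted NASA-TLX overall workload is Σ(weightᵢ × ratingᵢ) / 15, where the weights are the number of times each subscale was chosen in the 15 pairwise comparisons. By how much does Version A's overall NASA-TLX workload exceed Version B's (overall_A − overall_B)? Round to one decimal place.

Version A weighted sum = 2·34 + 0·9 + 5·66 + 3·44 + 4·45 + 1·43 = 68 + 0 + 330 + 132 + 180 + 43 = 753; overall_A = 753/15 = 50.2000.
Version B weighted sum = 2·25 + 0·36 + 5·77 + 3·31 + 4·20 + 1·69 = 50 + 0 + 385 + 93 + 80 + 69 = 677; overall_B = 677/15 = 45.1333.
Difference = 50.2000 − 45.1333 = 5.0667 ≈ 5.1.

5.1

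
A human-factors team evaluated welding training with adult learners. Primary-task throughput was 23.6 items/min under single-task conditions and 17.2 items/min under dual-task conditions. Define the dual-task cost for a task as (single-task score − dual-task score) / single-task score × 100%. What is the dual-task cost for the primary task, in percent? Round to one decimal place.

27.1

Cost = (23.6 − 17.2) / 23.6 × 100%
     = 6.4000 / 23.6 × 100% = 27.1186%.
≈ 27.1%.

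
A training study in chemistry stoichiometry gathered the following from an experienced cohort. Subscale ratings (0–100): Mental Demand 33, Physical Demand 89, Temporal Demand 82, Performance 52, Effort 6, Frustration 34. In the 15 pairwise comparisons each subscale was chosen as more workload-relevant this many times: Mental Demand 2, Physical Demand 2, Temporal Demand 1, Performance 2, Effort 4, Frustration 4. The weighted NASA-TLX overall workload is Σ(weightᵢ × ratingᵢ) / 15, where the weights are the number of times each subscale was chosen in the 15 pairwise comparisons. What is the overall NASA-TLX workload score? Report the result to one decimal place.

The tallies are the weights (they sum to 15).
Weighted sum = 2·33 + 2·89 + 1·82 + 2·52 + 4·6 + 4·34
            = 66 + 178 + 82 + 104 + 24 + 136 = 590.
Overall workload = 590 / 15 = 39.3333 ≈ 39.3.

39.3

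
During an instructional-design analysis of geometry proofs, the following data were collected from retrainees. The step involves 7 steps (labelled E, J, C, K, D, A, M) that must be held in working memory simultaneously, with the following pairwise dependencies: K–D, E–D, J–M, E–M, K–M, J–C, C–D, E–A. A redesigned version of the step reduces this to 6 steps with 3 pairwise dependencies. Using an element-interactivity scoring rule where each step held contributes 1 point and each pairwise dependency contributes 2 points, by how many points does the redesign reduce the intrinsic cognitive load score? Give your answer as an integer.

Original: 7 × 1 + 8 × 2 = 7 + 16 = 23.
Redesigned: 6 × 1 + 3 × 2 = 6 + 6 = 12.
Reduction = 23 − 12 = 11.

11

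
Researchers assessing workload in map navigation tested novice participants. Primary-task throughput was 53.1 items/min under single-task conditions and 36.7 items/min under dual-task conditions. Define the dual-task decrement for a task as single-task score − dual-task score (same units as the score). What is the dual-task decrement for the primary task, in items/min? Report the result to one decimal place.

16.4

Decrement = 53.1 − 36.7 = 16.4000 items/min ≈ 16.4 items/min.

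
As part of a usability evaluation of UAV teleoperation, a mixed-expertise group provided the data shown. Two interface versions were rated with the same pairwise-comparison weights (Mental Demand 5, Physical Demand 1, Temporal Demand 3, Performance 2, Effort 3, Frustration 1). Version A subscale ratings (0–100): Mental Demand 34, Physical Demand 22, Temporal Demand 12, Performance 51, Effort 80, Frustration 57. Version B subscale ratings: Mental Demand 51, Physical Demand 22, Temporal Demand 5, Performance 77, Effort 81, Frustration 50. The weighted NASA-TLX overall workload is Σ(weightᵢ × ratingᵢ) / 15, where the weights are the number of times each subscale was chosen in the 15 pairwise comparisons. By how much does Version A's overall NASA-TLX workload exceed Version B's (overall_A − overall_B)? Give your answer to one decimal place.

Version A weighted sum = 5·34 + 1·22 + 3·12 + 2·51 + 3·80 + 1·57 = 170 + 22 + 36 + 102 + 240 + 57 = 627; overall_A = 627/15 = 41.8000.
Version B weighted sum = 5·51 + 1·22 + 3·5 + 2·77 + 3·81 + 1·50 = 255 + 22 + 15 + 154 + 243 + 50 = 739; overall_B = 739/15 = 49.2667.
Difference = 41.8000 − 49.2667 = -7.4667 ≈ -7.5.

-7.5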